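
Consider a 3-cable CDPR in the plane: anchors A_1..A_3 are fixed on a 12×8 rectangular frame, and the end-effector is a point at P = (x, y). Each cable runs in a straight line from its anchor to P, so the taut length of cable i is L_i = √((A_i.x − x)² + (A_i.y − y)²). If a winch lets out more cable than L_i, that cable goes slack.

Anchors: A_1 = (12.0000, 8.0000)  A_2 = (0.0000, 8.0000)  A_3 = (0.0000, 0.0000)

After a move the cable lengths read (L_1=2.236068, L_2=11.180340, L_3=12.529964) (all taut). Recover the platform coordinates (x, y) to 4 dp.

(11.0000, 6.0000)

expand ‖A_i−P‖²=L_i² and subtract eq 1 (q_i ≔ ‖A_i‖²−L_i²)
q_1 = 144.0000+64.0000−5.0000 = 203.0000
eq1−eq2 → [24.0000  0.0000]·P = 264.0000
eq1−eq3 → [24.0000  16.0000]·P = 360.0000
2×2 solve → P = (11.0000, 6.0000)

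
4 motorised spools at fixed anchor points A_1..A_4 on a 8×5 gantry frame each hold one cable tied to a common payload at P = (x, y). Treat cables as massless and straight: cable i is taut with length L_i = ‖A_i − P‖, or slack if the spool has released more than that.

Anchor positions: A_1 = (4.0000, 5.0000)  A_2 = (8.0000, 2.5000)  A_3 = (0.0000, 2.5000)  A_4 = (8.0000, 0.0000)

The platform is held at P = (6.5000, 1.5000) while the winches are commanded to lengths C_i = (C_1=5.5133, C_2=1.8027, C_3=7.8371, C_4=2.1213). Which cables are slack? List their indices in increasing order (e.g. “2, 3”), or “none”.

1, 3

i=1: geometric 4.3012 vs commanded 5.5133 ⇒ slack
i=2: geometric 1.8028 vs commanded 1.8027 ⇒ taut
i=3: geometric 6.5765 vs commanded 7.8371 ⇒ slack
i=4: geometric 2.1213 vs commanded 2.1213 ⇒ taut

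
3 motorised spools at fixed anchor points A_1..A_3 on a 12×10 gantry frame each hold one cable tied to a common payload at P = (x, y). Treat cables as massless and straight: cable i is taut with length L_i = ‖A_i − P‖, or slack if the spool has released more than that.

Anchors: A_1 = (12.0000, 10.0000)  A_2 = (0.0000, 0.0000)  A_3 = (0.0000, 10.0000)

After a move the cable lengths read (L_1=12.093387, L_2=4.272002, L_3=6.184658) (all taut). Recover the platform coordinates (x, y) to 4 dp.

each cable: (A_i−P)·(A_i−P) = L_i²; let q_i = ‖A_i‖²−L_i²
q_1 = 144.0000+100.0000−146.2500 = 97.7500
row 1: 24.0000x + 20.0000y = 116.0000  (q_2=-18.2500)
row 2: 24.0000x + 0.0000y = 36.0000  (q_3=61.7500)
Cramer on rows 1–2 → x = 1.5000, y = 4.0000

(1.5000, 4.0000)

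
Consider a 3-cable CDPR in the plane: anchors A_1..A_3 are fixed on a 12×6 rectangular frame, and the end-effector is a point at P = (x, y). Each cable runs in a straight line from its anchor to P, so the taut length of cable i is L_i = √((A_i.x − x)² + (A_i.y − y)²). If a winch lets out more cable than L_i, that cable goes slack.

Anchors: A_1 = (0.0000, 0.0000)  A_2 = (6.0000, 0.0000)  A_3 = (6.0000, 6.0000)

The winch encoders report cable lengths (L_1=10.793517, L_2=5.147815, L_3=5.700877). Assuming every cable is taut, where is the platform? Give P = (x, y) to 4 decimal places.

(10.5000, 2.5000)

each cable: (A_i−P)·(A_i−P) = L_i²; let k_i = ‖A_i‖²−L_i²
k_1 = 0.0000+0.0000−116.5000 = -116.5000
row 1: -12.0000x + 0.0000y = -126.0000  (k_2=9.5000)
row 2: -12.0000x − 12.0000y = -156.0000  (k_3=39.5000)
Cramer on rows 1–2 → x = 10.5000, y = 2.5000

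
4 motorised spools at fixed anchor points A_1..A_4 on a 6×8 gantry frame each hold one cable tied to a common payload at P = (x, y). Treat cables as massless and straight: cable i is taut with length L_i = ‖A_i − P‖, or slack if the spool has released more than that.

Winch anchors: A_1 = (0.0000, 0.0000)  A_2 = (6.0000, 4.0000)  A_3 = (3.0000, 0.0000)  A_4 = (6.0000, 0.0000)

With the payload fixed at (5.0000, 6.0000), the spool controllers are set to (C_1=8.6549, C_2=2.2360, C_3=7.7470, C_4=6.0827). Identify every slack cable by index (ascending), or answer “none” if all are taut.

cable 1: √((-5.0000)²+(-6.0000)²)=7.8102, C_1=8.6549: slack
cable 2: √((1.0000)²+(-2.0000)²)=2.2361, C_2=2.2360: taut
cable 3: √((-2.0000)²+(-6.0000)²)=6.3246, C_3=7.7470: slack
cable 4: √((1.0000)²+(-6.0000)²)=6.0828, C_4=6.0827: taut

1, 3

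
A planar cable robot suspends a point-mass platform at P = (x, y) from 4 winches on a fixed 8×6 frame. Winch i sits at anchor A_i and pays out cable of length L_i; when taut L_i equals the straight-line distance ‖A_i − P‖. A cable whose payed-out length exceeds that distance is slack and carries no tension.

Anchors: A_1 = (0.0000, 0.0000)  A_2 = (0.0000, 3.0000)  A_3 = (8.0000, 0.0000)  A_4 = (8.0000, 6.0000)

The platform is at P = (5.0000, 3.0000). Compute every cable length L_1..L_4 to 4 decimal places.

cable 1: Δx=-5.0000, Δy=-3.0000; L_1 = √(Δx²+Δy²) = 5.8310
cable 2: Δx=-5.0000, Δy=0.0000; L_2 = √(Δx²+Δy²) = 5.0000
cable 3: Δx=3.0000, Δy=-3.0000; L_3 = √(Δx²+Δy²) = 4.2426
cable 4: Δx=3.0000, Δy=3.0000; L_4 = √(Δx²+Δy²) = 4.2426

(5.8310, 5.0000, 4.2426, 4.2426)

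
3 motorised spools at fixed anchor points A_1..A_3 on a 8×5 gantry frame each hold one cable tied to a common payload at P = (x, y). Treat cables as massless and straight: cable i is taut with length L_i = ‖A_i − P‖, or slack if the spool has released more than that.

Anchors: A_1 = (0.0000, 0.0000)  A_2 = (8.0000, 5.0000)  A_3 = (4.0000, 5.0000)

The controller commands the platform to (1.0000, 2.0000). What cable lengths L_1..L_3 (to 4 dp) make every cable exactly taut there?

L_1 = √((0.0000−1.0000)² + (0.0000−2.0000)²) = 2.2361
L_2 = √((8.0000−1.0000)² + (5.0000−2.0000)²) = 7.6158
L_3 = √((4.0000−1.0000)² + (5.0000−2.0000)²) = 4.2426

(2.2361, 7.6158, 4.2426)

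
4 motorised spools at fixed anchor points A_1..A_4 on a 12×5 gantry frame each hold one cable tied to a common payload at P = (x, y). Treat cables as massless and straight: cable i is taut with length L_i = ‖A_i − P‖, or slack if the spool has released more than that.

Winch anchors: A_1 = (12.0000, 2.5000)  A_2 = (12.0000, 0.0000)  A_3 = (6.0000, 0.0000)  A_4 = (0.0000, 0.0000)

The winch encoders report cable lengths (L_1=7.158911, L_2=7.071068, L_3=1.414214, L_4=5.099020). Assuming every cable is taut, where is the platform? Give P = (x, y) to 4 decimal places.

(5.0000, 1.0000)

expand ‖A_i−P‖²=L_i² and subtract eq 1 (c_i ≔ ‖A_i‖²−L_i²)
c_1 = 144.0000+6.2500−51.2500 = 99.0000
eq1−eq2 → [0.0000  5.0000]·P = 5.0000
eq1−eq3 → [12.0000  5.0000]·P = 65.0000
eq1−eq4 → [24.0000  5.0000]·P = 125.0000
2×2 solve → P = (5.0000, 1.0000)
check cable 4: ‖A_4−P‖² = 26.0000 ≈ L_4² = 26.0000 ✓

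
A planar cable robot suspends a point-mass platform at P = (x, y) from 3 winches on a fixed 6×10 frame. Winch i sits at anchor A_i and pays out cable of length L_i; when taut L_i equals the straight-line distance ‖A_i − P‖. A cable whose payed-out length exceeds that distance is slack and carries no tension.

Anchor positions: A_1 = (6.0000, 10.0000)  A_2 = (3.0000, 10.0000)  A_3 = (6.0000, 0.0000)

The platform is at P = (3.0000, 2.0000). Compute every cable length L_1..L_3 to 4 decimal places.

L_1 = √((6.0000−3.0000)² + (10.0000−2.0000)²) = 8.5440
L_2 = √((3.0000−3.0000)² + (10.0000−2.0000)²) = 8.0000
L_3 = √((6.0000−3.0000)² + (0.0000−2.0000)²) = 3.6056

(8.5440, 8.0000, 3.6056)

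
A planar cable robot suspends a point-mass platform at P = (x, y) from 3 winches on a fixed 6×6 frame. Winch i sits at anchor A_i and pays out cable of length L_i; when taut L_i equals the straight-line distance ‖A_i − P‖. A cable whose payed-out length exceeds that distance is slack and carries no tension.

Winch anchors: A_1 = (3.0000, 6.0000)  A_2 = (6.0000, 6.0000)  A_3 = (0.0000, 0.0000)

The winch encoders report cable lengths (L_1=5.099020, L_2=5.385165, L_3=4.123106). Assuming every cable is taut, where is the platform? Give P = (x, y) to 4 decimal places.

circle eqns → linear via eq_j − eq_1; set k_j = A_j·A_j − L_j²
k_1 = 9.0000+36.0000−26.0000 = 19.0000
-6.0000·x + 0.0000·y = k_1−k_2 = -24.0000
6.0000·x + 12.0000·y = k_1−k_3 = 36.0000
solve first two rows → x=4.0000, y=1.0000

(4.0000, 1.0000)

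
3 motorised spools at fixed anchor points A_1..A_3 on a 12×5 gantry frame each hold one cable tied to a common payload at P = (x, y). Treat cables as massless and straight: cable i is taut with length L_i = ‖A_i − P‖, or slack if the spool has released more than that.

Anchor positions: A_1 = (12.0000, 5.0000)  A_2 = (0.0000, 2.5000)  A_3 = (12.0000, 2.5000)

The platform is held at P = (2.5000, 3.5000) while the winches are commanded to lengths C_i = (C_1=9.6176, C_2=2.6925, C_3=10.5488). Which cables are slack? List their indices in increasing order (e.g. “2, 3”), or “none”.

i=1: geometric 9.6177 vs commanded 9.6176 ⇒ taut
i=2: geometric 2.6926 vs commanded 2.6925 ⇒ taut
i=3: geometric 9.5525 vs commanded 10.5488 ⇒ slack

3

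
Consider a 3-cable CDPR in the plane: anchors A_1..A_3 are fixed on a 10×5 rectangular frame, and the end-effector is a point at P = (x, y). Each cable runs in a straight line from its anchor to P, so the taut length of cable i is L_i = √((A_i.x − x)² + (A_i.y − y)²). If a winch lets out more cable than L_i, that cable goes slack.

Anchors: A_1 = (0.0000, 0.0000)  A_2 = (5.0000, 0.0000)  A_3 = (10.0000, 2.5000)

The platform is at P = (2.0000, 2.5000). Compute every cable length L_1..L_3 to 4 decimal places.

L_1 = √((0.0000−2.0000)² + (0.0000−2.5000)²) = 3.2016
L_2 = √((5.0000−2.0000)² + (0.0000−2.5000)²) = 3.9051
L_3 = √((10.0000−2.0000)² + (2.5000−2.5000)²) = 8.0000

(3.2016, 3.9051, 8.0000)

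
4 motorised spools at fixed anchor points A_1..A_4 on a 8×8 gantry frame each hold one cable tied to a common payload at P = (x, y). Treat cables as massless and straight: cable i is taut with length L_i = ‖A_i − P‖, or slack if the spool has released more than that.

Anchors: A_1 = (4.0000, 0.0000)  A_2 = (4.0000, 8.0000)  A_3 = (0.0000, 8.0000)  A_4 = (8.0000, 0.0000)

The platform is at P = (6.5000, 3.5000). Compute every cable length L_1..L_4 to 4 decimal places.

L_1 = √((4.0000−6.5000)² + (0.0000−3.5000)²) = 4.3012
L_2 = √((4.0000−6.5000)² + (8.0000−3.5000)²) = 5.1478
L_3 = √((0.0000−6.5000)² + (8.0000−3.5000)²) = 7.9057
L_4 = √((8.0000−6.5000)² + (0.0000−3.5000)²) = 3.8079

(4.3012, 5.1478, 7.9057, 3.8079)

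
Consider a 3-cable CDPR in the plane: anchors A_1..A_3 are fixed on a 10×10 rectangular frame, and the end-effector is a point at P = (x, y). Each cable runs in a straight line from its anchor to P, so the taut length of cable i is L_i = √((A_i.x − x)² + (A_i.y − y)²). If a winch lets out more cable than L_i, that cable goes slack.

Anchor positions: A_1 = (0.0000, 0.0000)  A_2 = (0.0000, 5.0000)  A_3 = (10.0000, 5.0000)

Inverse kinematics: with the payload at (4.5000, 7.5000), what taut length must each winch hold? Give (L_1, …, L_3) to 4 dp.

L_1 = √((0.0000−4.5000)² + (0.0000−7.5000)²) = 8.7464
L_2 = √((0.0000−4.5000)² + (5.0000−7.5000)²) = 5.1478
L_3 = √((10.0000−4.5000)² + (5.0000−7.5000)²) = 6.0415

(8.7464, 5.1478, 6.0415)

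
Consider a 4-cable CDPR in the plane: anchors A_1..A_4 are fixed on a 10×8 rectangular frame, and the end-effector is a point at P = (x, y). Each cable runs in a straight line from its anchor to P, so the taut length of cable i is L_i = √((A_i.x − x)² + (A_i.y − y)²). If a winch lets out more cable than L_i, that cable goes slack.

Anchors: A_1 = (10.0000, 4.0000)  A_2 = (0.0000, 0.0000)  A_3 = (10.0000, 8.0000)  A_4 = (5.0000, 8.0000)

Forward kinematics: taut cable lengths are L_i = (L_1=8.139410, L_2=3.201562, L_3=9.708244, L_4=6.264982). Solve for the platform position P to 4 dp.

circle eqns → linear via eq_j − eq_1; set k_j = A_j·A_j − L_j²
k_1 = 100.0000+16.0000−66.2500 = 49.7500
20.0000·x + 8.0000·y = k_1−k_2 = 60.0000
0.0000·x − 8.0000·y = k_1−k_3 = -20.0000
10.0000·x − 8.0000·y = k_1−k_4 = 0.0000
solve first two rows → x=2.0000, y=2.5000
check cable 4: ‖A_4−P‖² = 39.2500 ≈ L_4² = 39.2500 ✓

(2.0000, 2.5000)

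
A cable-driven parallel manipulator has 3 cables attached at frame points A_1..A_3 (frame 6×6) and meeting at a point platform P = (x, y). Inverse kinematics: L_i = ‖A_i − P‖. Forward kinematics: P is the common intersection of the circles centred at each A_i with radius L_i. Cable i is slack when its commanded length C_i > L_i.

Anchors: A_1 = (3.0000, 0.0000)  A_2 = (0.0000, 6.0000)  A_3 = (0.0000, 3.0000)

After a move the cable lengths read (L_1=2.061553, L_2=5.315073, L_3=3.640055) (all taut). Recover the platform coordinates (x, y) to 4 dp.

each cable: (A_i−P)·(A_i−P) = L_i²; let c_i = ‖A_i‖²−L_i²
c_1 = 9.0000+0.0000−4.2500 = 4.7500
row 1: 6.0000x − 12.0000y = -3.0000  (c_2=7.7500)
row 2: 6.0000x − 6.0000y = 9.0000  (c_3=-4.2500)
Cramer on rows 1–2 → x = 3.5000, y = 2.0000

(3.5000, 2.0000)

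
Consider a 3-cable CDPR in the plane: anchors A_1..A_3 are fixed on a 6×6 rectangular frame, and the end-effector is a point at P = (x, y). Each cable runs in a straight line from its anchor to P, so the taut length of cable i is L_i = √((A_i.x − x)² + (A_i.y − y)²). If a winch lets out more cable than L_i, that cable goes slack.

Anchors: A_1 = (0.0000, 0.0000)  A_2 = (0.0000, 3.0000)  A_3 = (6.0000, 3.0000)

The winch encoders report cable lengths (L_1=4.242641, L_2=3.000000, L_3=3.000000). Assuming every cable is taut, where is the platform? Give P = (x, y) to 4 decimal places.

(3.0000, 3.0000)

each cable: (A_i−P)·(A_i−P) = L_i²; let c_i = ‖A_i‖²−L_i²
c_1 = 0.0000+0.0000−18.0000 = -18.0000
row 1: 0.0000x − 6.0000y = -18.0000  (c_2=0.0000)
row 2: -12.0000x − 6.0000y = -54.0000  (c_3=36.0000)
Cramer on rows 1–2 → x = 3.0000, y = 3.0000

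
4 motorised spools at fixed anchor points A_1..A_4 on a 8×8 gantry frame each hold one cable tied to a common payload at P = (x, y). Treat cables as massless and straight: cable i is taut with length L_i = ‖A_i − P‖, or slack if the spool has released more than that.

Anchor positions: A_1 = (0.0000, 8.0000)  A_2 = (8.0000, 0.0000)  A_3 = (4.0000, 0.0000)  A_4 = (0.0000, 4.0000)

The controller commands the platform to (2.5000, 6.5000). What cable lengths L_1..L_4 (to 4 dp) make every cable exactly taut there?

(2.9155, 8.5147, 6.6708, 3.5355)

cable 1: Δx=-2.5000, Δy=1.5000; L_1 = √(Δx²+Δy²) = 2.9155
cable 2: Δx=5.5000, Δy=-6.5000; L_2 = √(Δx²+Δy²) = 8.5147
cable 3: Δx=1.5000, Δy=-6.5000; L_3 = √(Δx²+Δy²) = 6.6708
cable 4: Δx=-2.5000, Δy=-2.5000; L_4 = √(Δx²+Δy²) = 3.5355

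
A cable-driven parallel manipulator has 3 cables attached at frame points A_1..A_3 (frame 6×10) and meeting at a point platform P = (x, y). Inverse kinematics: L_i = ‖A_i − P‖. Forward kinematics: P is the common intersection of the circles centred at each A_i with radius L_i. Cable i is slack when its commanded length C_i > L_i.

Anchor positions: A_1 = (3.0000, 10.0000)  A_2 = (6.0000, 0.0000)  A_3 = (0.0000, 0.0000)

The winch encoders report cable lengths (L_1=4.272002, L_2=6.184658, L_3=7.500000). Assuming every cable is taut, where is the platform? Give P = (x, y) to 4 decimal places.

(4.5000, 6.0000)

each cable: (A_i−P)·(A_i−P) = L_i²; let k_i = ‖A_i‖²−L_i²
k_1 = 9.0000+100.0000−18.2500 = 90.7500
row 1: -6.0000x + 20.0000y = 93.0000  (k_2=-2.2500)
row 2: 6.0000x + 20.0000y = 147.0000  (k_3=-56.2500)
Cramer on rows 1–2 → x = 4.5000, y = 6.0000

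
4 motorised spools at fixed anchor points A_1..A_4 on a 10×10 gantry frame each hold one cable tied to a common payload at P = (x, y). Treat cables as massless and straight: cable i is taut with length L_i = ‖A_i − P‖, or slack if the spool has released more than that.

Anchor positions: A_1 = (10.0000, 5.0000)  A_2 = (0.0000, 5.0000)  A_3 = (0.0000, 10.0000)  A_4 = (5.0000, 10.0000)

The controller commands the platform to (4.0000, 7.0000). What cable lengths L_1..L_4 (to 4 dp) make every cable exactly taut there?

L_1: Δ = A_1−P = (6.0000, -2.0000) → ‖Δ‖ = √40.0000 = 6.3246
L_2: Δ = A_2−P = (-4.0000, -2.0000) → ‖Δ‖ = √20.0000 = 4.4721
L_3: Δ = A_3−P = (-4.0000, 3.0000) → ‖Δ‖ = √25.0000 = 5.0000
L_4: Δ = A_4−P = (1.0000, 3.0000) → ‖Δ‖ = √10.0000 = 3.1623

(6.3246, 4.4721, 5.0000, 3.1623)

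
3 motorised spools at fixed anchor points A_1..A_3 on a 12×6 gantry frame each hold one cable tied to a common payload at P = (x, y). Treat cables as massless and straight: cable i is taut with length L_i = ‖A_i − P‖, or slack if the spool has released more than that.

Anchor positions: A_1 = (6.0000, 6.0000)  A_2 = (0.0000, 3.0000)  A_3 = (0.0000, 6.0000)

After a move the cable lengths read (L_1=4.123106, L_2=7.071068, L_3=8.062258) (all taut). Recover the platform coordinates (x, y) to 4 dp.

(7.0000, 2.0000)

circle eqns → linear via eq_j − eq_1; set k_j = A_j·A_j − L_j²
k_1 = 36.0000+36.0000−17.0000 = 55.0000
12.0000·x + 6.0000·y = k_1−k_2 = 96.0000
12.0000·x + 0.0000·y = k_1−k_3 = 84.0000
solve first two rows → x=7.0000, y=2.0000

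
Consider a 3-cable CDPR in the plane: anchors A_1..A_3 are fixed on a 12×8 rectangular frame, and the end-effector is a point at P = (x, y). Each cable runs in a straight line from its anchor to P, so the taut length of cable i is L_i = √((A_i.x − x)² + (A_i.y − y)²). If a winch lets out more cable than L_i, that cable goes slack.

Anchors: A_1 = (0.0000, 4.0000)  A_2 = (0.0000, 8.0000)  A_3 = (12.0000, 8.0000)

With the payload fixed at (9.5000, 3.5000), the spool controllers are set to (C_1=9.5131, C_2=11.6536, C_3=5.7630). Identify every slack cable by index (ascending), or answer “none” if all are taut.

cable 1: √((-9.5000)²+(0.5000)²)=9.5131, C_1=9.5131: taut
cable 2: √((-9.5000)²+(4.5000)²)=10.5119, C_2=11.6536: slack
cable 3: √((2.5000)²+(4.5000)²)=5.1478, C_3=5.7630: slack

2, 3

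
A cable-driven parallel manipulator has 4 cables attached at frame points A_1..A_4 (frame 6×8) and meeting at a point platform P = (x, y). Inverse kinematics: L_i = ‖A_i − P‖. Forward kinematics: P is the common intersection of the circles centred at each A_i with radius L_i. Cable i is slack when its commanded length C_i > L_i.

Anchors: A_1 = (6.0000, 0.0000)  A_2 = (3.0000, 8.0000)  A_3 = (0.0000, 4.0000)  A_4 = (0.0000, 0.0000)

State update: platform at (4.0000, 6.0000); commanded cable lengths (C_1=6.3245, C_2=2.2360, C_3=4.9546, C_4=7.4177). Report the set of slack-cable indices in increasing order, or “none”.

3, 4

cable 1: L_1 = ‖A_1−P‖ = 6.3246;  C_1 = 6.3245 → taut
cable 2: L_2 = ‖A_2−P‖ = 2.2361;  C_2 = 2.2360 → taut
cable 3: L_3 = ‖A_3−P‖ = 4.4721;  C_3 = 4.9546 → slack
cable 4: L_4 = ‖A_4−P‖ = 7.2111;  C_4 = 7.4177 → slack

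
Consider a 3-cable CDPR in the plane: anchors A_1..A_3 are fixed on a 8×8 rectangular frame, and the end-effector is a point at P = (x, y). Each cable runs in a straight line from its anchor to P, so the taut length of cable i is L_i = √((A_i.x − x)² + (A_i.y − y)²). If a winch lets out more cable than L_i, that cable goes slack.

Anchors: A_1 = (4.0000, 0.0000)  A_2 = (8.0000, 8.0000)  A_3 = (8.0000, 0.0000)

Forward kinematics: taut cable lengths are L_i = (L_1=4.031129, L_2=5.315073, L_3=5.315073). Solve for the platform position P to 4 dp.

(4.5000, 4.0000)

circle eqns → linear via eq_j − eq_1; set c_j = A_j·A_j − L_j²
c_1 = 16.0000+0.0000−16.2500 = -0.2500
-8.0000·x − 16.0000·y = c_1−c_2 = -100.0000
-8.0000·x + 0.0000·y = c_1−c_3 = -36.0000
solve first two rows → x=4.5000, y=4.0000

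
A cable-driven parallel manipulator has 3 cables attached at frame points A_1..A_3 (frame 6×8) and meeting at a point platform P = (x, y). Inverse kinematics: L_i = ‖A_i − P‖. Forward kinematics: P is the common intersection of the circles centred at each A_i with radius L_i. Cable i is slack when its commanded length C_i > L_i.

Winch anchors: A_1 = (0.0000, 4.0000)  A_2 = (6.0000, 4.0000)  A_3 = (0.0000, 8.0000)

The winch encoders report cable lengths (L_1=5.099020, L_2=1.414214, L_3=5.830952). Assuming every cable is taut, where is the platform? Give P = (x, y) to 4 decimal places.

expand ‖A_i−P‖²=L_i² and subtract eq 1 (q_i ≔ ‖A_i‖²−L_i²)
q_1 = 0.0000+16.0000−26.0000 = -10.0000
eq1−eq2 → [-12.0000  0.0000]·P = -60.0000
eq1−eq3 → [0.0000  -8.0000]·P = -40.0000
2×2 solve → P = (5.0000, 5.0000)

(5.0000, 5.0000)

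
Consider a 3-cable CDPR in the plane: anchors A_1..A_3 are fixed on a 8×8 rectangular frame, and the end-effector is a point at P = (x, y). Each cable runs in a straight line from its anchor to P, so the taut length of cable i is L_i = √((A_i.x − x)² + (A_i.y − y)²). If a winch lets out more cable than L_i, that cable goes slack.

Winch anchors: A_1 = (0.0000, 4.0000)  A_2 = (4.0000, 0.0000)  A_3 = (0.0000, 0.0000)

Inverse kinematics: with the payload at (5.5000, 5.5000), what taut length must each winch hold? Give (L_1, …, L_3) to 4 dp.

(5.7009, 5.7009, 7.7782)

L_1: Δ = A_1−P = (-5.5000, -1.5000) → ‖Δ‖ = √32.5000 = 5.7009
L_2: Δ = A_2−P = (-1.5000, -5.5000) → ‖Δ‖ = √32.5000 = 5.7009
L_3: Δ = A_3−P = (-5.5000, -5.5000) → ‖Δ‖ = √60.5000 = 7.7782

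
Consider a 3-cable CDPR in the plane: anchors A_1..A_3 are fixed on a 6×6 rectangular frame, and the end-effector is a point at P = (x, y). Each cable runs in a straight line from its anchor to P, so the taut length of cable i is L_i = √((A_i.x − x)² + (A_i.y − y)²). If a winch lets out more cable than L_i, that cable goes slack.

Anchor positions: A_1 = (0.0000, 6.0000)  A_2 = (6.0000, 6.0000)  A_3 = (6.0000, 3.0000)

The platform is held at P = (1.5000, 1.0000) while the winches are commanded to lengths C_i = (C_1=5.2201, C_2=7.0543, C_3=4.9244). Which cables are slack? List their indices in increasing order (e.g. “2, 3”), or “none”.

2

cable 1: √((-1.5000)²+(5.0000)²)=5.2202, C_1=5.2201: taut
cable 2: √((4.5000)²+(5.0000)²)=6.7268, C_2=7.0543: slack
cable 3: √((4.5000)²+(2.0000)²)=4.9244, C_3=4.9244: taut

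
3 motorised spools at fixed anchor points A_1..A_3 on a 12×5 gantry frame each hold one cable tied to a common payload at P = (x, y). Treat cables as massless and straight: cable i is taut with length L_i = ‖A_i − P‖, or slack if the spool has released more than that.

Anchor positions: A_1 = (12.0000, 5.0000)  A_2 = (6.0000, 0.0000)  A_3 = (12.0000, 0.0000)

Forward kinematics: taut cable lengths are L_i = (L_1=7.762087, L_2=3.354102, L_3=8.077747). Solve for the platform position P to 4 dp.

(4.5000, 3.0000)

circle eqns → linear via eq_j − eq_1; set k_j = A_j·A_j − L_j²
k_1 = 144.0000+25.0000−60.2500 = 108.7500
12.0000·x + 10.0000·y = k_1−k_2 = 84.0000
0.0000·x + 10.0000·y = k_1−k_3 = 30.0000
solve first two rows → x=4.5000, y=3.0000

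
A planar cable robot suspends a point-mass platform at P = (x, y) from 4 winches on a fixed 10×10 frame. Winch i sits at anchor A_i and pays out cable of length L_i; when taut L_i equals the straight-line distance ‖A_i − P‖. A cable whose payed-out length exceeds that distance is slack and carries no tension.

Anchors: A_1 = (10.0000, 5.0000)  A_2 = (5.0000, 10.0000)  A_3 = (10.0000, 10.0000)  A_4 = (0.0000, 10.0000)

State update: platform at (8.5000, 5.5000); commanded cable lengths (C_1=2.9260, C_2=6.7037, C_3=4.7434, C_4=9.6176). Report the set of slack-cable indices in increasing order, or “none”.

cable 1: √((1.5000)²+(-0.5000)²)=1.5811, C_1=2.9260: slack
cable 2: √((-3.5000)²+(4.5000)²)=5.7009, C_2=6.7037: slack
cable 3: √((1.5000)²+(4.5000)²)=4.7434, C_3=4.7434: taut
cable 4: √((-8.5000)²+(4.5000)²)=9.6177, C_4=9.6176: taut

1, 2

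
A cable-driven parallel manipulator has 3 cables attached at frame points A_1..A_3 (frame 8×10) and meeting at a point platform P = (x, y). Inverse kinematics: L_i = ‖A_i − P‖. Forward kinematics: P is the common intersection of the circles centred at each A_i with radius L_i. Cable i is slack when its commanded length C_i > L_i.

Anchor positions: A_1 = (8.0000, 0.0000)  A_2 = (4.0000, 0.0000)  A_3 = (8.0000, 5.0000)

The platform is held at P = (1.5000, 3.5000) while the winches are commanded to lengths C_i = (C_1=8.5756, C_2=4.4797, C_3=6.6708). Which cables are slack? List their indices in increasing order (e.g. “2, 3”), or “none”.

1, 2

cable 1: L_1 = ‖A_1−P‖ = 7.3824;  C_1 = 8.5756 → slack
cable 2: L_2 = ‖A_2−P‖ = 4.3012;  C_2 = 4.4797 → slack
cable 3: L_3 = ‖A_3−P‖ = 6.6708;  C_3 = 6.6708 → taut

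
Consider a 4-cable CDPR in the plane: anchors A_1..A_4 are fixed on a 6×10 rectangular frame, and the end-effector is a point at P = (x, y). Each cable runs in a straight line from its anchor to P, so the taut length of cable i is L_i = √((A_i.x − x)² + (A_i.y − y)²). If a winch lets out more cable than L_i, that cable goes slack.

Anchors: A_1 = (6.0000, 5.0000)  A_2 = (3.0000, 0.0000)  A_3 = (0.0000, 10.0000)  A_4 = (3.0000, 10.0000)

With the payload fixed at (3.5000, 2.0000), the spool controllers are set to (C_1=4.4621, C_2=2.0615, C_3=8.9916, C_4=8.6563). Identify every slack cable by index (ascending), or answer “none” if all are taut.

cable 1: L_1 = ‖A_1−P‖ = 3.9051;  C_1 = 4.4621 → slack
cable 2: L_2 = ‖A_2−P‖ = 2.0616;  C_2 = 2.0615 → taut
cable 3: L_3 = ‖A_3−P‖ = 8.7321;  C_3 = 8.9916 → slack
cable 4: L_4 = ‖A_4−P‖ = 8.0156;  C_4 = 8.6563 → slack

1, 3, 4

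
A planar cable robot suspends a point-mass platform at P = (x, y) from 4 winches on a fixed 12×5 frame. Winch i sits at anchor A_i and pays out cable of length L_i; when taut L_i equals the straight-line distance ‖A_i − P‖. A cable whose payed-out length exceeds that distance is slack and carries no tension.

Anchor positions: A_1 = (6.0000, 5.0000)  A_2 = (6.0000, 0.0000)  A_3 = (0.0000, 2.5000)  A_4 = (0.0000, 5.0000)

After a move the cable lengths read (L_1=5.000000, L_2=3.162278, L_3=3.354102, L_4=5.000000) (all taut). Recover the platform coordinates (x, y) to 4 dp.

each cable: (A_i−P)·(A_i−P) = L_i²; let q_i = ‖A_i‖²−L_i²
q_1 = 36.0000+25.0000−25.0000 = 36.0000
row 1: 0.0000x + 10.0000y = 10.0000  (q_2=26.0000)
row 2: 12.0000x + 5.0000y = 41.0000  (q_3=-5.0000)
row 3: 12.0000x + 0.0000y = 36.0000  (q_4=0.0000)
Cramer on rows 1–2 → x = 3.0000, y = 1.0000
check cable 4: ‖A_4−P‖² = 25.0000 ≈ L_4² = 25.0000 ✓

(3.0000, 1.0000)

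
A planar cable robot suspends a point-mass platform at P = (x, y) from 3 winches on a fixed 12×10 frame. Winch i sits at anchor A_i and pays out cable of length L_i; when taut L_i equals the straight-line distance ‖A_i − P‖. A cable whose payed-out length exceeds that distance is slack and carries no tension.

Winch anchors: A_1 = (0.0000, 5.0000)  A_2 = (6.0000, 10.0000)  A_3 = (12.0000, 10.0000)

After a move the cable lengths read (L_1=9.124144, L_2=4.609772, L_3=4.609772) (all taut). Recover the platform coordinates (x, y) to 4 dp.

expand ‖A_i−P‖²=L_i² and subtract eq 1 (k_i ≔ ‖A_i‖²−L_i²)
k_1 = 0.0000+25.0000−83.2500 = -58.2500
eq1−eq2 → [-12.0000  -10.0000]·P = -173.0000
eq1−eq3 → [-24.0000  -10.0000]·P = -281.0000
2×2 solve → P = (9.0000, 6.5000)

(9.0000, 6.5000)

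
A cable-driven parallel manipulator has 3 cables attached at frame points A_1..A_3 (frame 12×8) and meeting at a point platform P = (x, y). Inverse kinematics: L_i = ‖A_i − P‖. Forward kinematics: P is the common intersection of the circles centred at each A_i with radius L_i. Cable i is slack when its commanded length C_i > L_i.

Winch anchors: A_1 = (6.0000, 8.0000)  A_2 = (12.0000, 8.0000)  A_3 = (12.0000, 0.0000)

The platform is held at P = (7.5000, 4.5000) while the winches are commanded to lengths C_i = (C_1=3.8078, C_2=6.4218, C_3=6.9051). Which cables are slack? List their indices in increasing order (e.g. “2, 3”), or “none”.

2, 3

i=1: geometric 3.8079 vs commanded 3.8078 ⇒ taut
i=2: geometric 5.7009 vs commanded 6.4218 ⇒ slack
i=3: geometric 6.3640 vs commanded 6.9051 ⇒ slack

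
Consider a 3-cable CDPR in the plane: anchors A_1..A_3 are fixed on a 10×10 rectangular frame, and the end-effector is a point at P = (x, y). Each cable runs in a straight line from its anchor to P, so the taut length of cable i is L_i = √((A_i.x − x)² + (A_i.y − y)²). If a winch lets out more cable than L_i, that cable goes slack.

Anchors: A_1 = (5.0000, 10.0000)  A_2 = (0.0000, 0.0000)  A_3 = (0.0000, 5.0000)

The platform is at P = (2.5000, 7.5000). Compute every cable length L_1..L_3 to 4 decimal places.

(3.5355, 7.9057, 3.5355)

L_1 = √((5.0000−2.5000)² + (10.0000−7.5000)²) = 3.5355
L_2 = √((0.0000−2.5000)² + (0.0000−7.5000)²) = 7.9057
L_3 = √((0.0000−2.5000)² + (5.0000−7.5000)²) = 3.5355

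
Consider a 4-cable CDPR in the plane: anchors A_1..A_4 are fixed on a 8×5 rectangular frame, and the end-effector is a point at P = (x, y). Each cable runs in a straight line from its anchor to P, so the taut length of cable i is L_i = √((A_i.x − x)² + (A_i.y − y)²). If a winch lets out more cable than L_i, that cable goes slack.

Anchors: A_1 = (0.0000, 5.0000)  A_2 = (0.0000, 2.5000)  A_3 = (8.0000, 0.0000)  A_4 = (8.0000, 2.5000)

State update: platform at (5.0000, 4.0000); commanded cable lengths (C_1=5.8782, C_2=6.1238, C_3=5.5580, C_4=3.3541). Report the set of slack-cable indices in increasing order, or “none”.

i=1: geometric 5.0990 vs commanded 5.8782 ⇒ slack
i=2: geometric 5.2202 vs commanded 6.1238 ⇒ slack
i=3: geometric 5.0000 vs commanded 5.5580 ⇒ slack
i=4: geometric 3.3541 vs commanded 3.3541 ⇒ taut

1, 2, 3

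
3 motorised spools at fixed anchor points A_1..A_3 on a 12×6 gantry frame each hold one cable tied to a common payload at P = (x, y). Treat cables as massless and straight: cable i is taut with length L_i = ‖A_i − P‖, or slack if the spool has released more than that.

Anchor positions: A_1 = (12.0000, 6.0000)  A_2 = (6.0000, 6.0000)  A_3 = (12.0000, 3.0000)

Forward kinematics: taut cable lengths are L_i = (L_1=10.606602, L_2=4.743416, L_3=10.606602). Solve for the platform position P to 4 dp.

expand ‖A_i−P‖²=L_i² and subtract eq 1 (c_i ≔ ‖A_i‖²−L_i²)
c_1 = 144.0000+36.0000−112.5000 = 67.5000
eq1−eq2 → [12.0000  0.0000]·P = 18.0000
eq1−eq3 → [0.0000  6.0000]·P = 27.0000
2×2 solve → P = (1.5000, 4.5000)

(1.5000, 4.5000)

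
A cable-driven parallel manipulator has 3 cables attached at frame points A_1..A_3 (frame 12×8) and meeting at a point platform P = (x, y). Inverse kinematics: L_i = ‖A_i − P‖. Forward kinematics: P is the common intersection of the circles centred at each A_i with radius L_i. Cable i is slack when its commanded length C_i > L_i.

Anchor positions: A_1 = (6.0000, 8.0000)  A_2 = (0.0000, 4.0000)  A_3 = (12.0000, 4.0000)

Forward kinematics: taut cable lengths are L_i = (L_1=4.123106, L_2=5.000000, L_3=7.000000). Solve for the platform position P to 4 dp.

(5.0000, 4.0000)

circle eqns → linear via eq_j − eq_1; set q_j = A_j·A_j − L_j²
q_1 = 36.0000+64.0000−17.0000 = 83.0000
12.0000·x + 8.0000·y = q_1−q_2 = 92.0000
-12.0000·x + 8.0000·y = q_1−q_3 = -28.0000
solve first two rows → x=5.0000, y=4.0000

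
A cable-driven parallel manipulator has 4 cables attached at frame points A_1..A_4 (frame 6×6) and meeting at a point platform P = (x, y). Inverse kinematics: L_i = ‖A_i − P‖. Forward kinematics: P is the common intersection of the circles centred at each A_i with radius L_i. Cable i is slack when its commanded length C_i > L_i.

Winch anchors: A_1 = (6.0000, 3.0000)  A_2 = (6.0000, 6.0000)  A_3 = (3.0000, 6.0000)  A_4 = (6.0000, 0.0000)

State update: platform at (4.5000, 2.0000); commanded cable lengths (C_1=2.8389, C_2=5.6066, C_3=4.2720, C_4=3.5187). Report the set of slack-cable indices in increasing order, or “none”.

1, 2, 4

i=1: geometric 1.8028 vs commanded 2.8389 ⇒ slack
i=2: geometric 4.2720 vs commanded 5.6066 ⇒ slack
i=3: geometric 4.2720 vs commanded 4.2720 ⇒ taut
i=4: geometric 2.5000 vs commanded 3.5187 ⇒ slack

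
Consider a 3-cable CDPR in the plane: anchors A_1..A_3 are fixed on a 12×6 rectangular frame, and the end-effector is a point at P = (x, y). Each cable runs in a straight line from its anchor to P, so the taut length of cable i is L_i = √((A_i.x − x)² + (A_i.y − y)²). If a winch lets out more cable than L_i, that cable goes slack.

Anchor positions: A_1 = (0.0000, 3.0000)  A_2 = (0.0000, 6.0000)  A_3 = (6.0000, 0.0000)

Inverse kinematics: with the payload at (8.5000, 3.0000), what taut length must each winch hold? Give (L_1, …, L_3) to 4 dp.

(8.5000, 9.0139, 3.9051)

cable 1: Δx=-8.5000, Δy=0.0000; L_1 = √(Δx²+Δy²) = 8.5000
cable 2: Δx=-8.5000, Δy=3.0000; L_2 = √(Δx²+Δy²) = 9.0139
cable 3: Δx=-2.5000, Δy=-3.0000; L_3 = √(Δx²+Δy²) = 3.9051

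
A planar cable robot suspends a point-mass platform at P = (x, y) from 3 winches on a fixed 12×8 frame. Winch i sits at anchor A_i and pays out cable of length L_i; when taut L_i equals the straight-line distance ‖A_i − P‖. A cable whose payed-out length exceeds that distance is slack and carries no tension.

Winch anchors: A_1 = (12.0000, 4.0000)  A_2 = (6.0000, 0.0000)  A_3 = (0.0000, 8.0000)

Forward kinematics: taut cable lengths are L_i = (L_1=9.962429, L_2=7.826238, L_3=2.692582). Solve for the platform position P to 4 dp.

circle eqns → linear via eq_j − eq_1; set c_j = A_j·A_j − L_j²
c_1 = 144.0000+16.0000−99.2500 = 60.7500
12.0000·x + 8.0000·y = c_1−c_2 = 86.0000
24.0000·x − 8.0000·y = c_1−c_3 = 4.0000
solve first two rows → x=2.5000, y=7.0000

(2.5000, 7.0000)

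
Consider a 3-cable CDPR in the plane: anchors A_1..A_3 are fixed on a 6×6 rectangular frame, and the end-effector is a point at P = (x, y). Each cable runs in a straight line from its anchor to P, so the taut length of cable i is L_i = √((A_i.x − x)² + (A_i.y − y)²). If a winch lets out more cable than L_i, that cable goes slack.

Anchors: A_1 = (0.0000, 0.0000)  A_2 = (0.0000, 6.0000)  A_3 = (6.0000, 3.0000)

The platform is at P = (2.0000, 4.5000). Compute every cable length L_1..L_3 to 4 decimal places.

(4.9244, 2.5000, 4.2720)

cable 1: Δx=-2.0000, Δy=-4.5000; L_1 = √(Δx²+Δy²) = 4.9244
cable 2: Δx=-2.0000, Δy=1.5000; L_2 = √(Δx²+Δy²) = 2.5000
cable 3: Δx=4.0000, Δy=-1.5000; L_3 = √(Δx²+Δy²) = 4.2720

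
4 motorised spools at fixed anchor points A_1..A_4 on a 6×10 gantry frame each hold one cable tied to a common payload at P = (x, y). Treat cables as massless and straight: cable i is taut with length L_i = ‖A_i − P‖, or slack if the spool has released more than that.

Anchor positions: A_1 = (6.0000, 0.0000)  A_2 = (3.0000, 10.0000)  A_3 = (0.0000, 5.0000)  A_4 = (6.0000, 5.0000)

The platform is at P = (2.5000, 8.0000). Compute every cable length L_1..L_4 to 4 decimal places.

(8.7321, 2.0616, 3.9051, 4.6098)

L_1 = √((6.0000−2.5000)² + (0.0000−8.0000)²) = 8.7321
L_2 = √((3.0000−2.5000)² + (10.0000−8.0000)²) = 2.0616
L_3 = √((0.0000−2.5000)² + (5.0000−8.0000)²) = 3.9051
L_4 = √((6.0000−2.5000)² + (5.0000−8.0000)²) = 4.6098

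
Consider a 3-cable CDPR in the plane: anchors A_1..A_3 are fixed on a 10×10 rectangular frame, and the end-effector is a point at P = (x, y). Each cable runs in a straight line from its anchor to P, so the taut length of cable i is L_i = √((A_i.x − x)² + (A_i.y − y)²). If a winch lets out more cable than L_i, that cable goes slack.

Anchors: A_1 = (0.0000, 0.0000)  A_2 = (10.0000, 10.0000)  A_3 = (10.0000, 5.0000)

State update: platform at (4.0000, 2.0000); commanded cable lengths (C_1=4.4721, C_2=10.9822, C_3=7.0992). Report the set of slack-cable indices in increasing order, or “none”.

2, 3

cable 1: √((-4.0000)²+(-2.0000)²)=4.4721, C_1=4.4721: taut
cable 2: √((6.0000)²+(8.0000)²)=10.0000, C_2=10.9822: slack
cable 3: √((6.0000)²+(3.0000)²)=6.7082, C_3=7.0992: slack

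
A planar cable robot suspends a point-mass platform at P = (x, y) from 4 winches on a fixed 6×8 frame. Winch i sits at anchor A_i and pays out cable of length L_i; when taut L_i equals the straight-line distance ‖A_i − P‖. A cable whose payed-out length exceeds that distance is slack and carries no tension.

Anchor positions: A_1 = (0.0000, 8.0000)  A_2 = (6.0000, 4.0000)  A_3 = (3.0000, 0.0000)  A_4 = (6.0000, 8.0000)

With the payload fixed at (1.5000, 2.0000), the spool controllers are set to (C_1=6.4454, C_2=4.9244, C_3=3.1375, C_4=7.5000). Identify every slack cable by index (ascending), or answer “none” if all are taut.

1, 3

i=1: geometric 6.1847 vs commanded 6.4454 ⇒ slack
i=2: geometric 4.9244 vs commanded 4.9244 ⇒ taut
i=3: geometric 2.5000 vs commanded 3.1375 ⇒ slack
i=4: geometric 7.5000 vs commanded 7.5000 ⇒ taut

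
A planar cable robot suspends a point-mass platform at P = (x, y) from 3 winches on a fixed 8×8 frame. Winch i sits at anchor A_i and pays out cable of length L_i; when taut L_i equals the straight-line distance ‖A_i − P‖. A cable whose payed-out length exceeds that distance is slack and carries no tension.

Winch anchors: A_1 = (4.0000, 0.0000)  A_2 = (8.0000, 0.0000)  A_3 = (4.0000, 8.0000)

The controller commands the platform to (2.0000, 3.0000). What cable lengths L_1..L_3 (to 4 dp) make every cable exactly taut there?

L_1: Δ = A_1−P = (2.0000, -3.0000) → ‖Δ‖ = √13.0000 = 3.6056
L_2: Δ = A_2−P = (6.0000, -3.0000) → ‖Δ‖ = √45.0000 = 6.7082
L_3: Δ = A_3−P = (2.0000, 5.0000) → ‖Δ‖ = √29.0000 = 5.3852

(3.6056, 6.7082, 5.3852)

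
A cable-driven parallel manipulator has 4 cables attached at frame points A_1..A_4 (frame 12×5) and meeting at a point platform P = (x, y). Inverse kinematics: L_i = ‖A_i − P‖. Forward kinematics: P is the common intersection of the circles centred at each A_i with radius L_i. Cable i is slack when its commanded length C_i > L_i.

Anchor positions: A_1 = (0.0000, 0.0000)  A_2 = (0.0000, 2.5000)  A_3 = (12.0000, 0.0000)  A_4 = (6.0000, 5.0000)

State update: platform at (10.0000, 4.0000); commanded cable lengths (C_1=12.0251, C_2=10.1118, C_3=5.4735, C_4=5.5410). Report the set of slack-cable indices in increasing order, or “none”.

cable 1: √((-10.0000)²+(-4.0000)²)=10.7703, C_1=12.0251: slack
cable 2: √((-10.0000)²+(-1.5000)²)=10.1119, C_2=10.1118: taut
cable 3: √((2.0000)²+(-4.0000)²)=4.4721, C_3=5.4735: slack
cable 4: √((-4.0000)²+(1.0000)²)=4.1231, C_4=5.5410: slack

1, 3, 4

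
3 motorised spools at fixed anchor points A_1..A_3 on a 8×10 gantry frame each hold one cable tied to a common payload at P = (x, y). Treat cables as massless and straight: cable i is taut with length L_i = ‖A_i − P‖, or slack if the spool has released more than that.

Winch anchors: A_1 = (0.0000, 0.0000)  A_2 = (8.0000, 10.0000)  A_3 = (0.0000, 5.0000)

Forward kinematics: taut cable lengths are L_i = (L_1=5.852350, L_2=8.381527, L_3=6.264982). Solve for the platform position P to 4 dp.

circle eqns → linear via eq_j − eq_1; set q_j = A_j·A_j − L_j²
q_1 = 0.0000+0.0000−34.2500 = -34.2500
-16.0000·x − 20.0000·y = q_1−q_2 = -128.0000
0.0000·x − 10.0000·y = q_1−q_3 = -20.0000
solve first two rows → x=5.5000, y=2.0000

(5.5000, 2.0000)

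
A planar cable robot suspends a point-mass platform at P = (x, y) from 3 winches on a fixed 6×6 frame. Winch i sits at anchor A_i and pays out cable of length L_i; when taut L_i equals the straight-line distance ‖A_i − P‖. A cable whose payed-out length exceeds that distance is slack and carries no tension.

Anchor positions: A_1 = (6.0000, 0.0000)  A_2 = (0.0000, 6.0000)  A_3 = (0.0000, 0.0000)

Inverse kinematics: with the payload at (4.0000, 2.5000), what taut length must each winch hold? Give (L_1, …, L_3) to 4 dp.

(3.2016, 5.3151, 4.7170)

cable 1: Δx=2.0000, Δy=-2.5000; L_1 = √(Δx²+Δy²) = 3.2016
cable 2: Δx=-4.0000, Δy=3.5000; L_2 = √(Δx²+Δy²) = 5.3151
cable 3: Δx=-4.0000, Δy=-2.5000; L_3 = √(Δx²+Δy²) = 4.7170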